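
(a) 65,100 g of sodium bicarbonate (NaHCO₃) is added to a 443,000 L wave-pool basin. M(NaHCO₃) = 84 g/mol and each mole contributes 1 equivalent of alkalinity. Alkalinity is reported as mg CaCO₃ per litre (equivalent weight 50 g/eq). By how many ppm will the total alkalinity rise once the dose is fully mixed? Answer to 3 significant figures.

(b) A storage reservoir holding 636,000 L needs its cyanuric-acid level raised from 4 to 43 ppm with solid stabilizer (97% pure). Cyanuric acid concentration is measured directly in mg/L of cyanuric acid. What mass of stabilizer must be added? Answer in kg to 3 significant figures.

(a) 87.5 ppm; (b) 25.6 kg

(a) Moles of NaHCO₃: 65,100 g ÷ 84 g/mol = 775 mol → 775 eq of alkalinity.
(a) As CaCO₃: 775 eq × 50 g/eq = 38,750 g.
(a) Rise: 38,750 g / 443,000 L × 1000 = 87.47 mg/L.

(b) CYA to add: (43 − 4) = 39 mg/L × 636,000 L = 24,800 g cyanuric acid.
(b) At 97% purity: 24,800 / 0.97 = 25,570 g product.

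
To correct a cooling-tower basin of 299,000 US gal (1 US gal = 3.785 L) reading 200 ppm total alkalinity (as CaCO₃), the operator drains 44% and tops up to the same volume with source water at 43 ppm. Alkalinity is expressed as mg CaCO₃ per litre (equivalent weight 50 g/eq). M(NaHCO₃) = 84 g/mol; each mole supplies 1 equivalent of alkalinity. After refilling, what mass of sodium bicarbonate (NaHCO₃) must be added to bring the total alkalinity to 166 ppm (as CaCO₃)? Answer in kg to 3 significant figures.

66.7 kg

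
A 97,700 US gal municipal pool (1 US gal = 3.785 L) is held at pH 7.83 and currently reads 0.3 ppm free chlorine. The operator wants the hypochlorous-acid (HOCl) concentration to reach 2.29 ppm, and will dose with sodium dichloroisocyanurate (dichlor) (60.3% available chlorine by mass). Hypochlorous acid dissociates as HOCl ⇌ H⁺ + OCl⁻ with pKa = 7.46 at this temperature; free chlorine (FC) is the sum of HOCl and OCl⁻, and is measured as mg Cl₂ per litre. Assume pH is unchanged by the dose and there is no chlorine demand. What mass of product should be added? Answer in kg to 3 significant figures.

Volume: 97,700 US gal × 3.785 L/gal = 369,794 L.
[OCl⁻]/[HOCl] = 10^(pH − pKa) = 10^(7.83 − 7.46) = 2.344; fraction as HOCl = 1/(1 + 2.344) = 0.299.
Free chlorine required for 2.29 ppm HOCl: 2.29 / 0.299 = 7.658 ppm.
FC to add: 7.658 − 0.3 = 7.358 mg/L as Cl₂.
Cl₂ equivalent: 7.358 mg/L × 369,794 L = 2721 g.
Product at 60.3% available Cl: 2721 / 0.603 = 4513 g.

4.51 kg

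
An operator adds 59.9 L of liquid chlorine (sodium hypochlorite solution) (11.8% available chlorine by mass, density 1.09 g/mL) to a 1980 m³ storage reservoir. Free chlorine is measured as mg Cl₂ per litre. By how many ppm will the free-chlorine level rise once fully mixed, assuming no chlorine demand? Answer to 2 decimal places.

Volume: 1980 m³ = 1,980,000 L.
Mass of solution: 59.9 L × 1000 mL/L × 1.09 g/mL = 65,290 g.
Available chlorine delivered: 65,290 g × 0.118 = 7704 g as Cl₂.
Concentration rise: 7704 g / 1,980,000 L = 3.891 mg/L = 3.89 ppm.

3.89 ppm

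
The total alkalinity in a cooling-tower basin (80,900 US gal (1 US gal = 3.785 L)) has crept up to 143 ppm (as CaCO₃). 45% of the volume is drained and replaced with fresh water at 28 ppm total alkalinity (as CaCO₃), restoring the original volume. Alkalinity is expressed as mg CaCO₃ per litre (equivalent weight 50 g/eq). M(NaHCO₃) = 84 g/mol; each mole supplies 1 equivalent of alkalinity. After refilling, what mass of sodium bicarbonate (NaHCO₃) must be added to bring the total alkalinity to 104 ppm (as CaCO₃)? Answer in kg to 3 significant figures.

6.56 kg

Volume: 80,900 US gal × 3.785 L/gal = 306,206 L.
After draining 45% and refilling: 143 × 0.55 + 28 × 0.45 = 91.25 ppm.
Deficit to target: 104 − 91.25 = 12.75 mg/L.
As CaCO₃: 12.75 mg/L × 306,206 L = 3904 g; ÷ 50 g/eq ÷ 1 = 78.08 mol NaHCO₃.
Mass: 78.08 × 84 = 6559 g.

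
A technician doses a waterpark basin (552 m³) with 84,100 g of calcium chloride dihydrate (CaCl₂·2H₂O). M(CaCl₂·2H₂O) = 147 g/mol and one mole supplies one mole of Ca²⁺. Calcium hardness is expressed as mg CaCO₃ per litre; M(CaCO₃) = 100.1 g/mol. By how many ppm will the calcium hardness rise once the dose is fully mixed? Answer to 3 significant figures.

Volume: 552 m³ = 552,000 L.
Moles of Ca²⁺: 84,100 g ÷ 147 g/mol = 572.1 mol.
As CaCO₃: 572.1 mol × 100.1 g/mol = 57,270 g.
Rise: 57,270 g / 552,000 L × 1000 = 103.7 mg/L.

104 ppm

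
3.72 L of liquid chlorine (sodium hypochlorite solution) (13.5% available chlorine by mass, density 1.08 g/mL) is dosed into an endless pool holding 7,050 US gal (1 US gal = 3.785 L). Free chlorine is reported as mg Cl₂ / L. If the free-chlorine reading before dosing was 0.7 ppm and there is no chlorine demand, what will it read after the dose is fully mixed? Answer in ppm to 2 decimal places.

21.03 ppm

Volume: 7,050 US gal × 3.785 L/gal = 26,684 L.
Mass of solution: 3.72 L × 1000 mL/L × 1.08 g/mL = 4018 g.
Available chlorine delivered: 4018 g × 0.135 = 542.4 g as Cl₂.
Concentration rise: 542.4 g / 26,684 L = 20.33 mg/L = 20.33 ppm.
Final FC: 0.7 + 20.33 = 21.03 ppm.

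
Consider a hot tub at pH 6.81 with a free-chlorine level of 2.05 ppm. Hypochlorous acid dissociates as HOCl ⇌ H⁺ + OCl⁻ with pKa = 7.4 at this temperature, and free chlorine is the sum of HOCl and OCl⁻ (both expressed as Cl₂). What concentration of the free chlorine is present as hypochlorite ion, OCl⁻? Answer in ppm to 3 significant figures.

0.419 ppm

[OCl⁻]/[HOCl] = 10^(pH − pKa) = 10^(6.81 − 7.4) = 10^-0.59 = 0.257.
Fraction as HOCl = 1 / (1 + 0.257) = 0.7955.
OCl⁻ = (1 − 0.7955) × 2.05 ppm = 0.4192 ppm.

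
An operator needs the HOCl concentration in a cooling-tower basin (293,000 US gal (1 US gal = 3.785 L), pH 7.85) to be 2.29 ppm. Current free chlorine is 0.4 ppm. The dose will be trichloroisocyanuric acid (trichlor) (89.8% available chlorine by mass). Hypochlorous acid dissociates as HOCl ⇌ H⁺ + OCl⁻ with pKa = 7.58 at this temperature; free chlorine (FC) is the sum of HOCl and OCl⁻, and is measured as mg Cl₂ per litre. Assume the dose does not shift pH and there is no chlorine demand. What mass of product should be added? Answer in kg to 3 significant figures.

7.60 kg

Volume: 293,000 US gal × 3.785 L/gal = 1,109,005 L.
[OCl⁻]/[HOCl] = 10^(pH − pKa) = 10^(7.85 − 7.58) = 1.862; fraction as HOCl = 1/(1 + 1.862) = 0.3494.
Free chlorine required for 2.29 ppm HOCl: 2.29 / 0.3494 = 6.554 ppm.
FC to add: 6.554 − 0.4 = 6.154 mg/L as Cl₂.
Cl₂ equivalent: 6.154 mg/L × 1,109,005 L = 6825 g.
Product at 89.8% available Cl: 6825 / 0.898 = 7600 g.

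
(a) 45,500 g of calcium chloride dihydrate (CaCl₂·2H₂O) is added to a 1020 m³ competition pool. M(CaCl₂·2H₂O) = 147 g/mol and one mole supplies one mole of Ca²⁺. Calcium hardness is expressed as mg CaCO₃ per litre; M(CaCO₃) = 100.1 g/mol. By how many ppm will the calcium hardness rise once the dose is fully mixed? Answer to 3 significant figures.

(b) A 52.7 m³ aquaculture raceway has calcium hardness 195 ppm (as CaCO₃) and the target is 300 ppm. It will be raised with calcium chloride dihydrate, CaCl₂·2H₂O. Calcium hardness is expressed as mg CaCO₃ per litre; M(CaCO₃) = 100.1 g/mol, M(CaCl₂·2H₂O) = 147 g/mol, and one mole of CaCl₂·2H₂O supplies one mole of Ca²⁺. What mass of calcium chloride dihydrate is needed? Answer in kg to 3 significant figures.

(a) 30.4 ppm; (b) 8.13 kg

(a) Volume: 1020 m³ = 1,020,000 L.
(a) Moles of Ca²⁺: 45,500 g ÷ 147 g/mol = 309.5 mol.
(a) As CaCO₃: 309.5 mol × 100.1 g/mol = 30,980 g.
(a) Rise: 30,980 g / 1,020,000 L × 1000 = 30.38 mg/L.

(b) Volume: 52.7 m³ = 52,700 L.
(b) Hardness to add: (300 − 195) = 105 mg/L as CaCO₃ × 52,700 L = 5534 g as CaCO₃.
(b) Moles of Ca²⁺ (1 mol Ca²⁺ ≡ 1 mol CaCO₃): 5534 / 100.1 g/mol = 55.28 mol.
(b) Mass of CaCl₂·2H₂O: 55.28 × 147 = 8126 g.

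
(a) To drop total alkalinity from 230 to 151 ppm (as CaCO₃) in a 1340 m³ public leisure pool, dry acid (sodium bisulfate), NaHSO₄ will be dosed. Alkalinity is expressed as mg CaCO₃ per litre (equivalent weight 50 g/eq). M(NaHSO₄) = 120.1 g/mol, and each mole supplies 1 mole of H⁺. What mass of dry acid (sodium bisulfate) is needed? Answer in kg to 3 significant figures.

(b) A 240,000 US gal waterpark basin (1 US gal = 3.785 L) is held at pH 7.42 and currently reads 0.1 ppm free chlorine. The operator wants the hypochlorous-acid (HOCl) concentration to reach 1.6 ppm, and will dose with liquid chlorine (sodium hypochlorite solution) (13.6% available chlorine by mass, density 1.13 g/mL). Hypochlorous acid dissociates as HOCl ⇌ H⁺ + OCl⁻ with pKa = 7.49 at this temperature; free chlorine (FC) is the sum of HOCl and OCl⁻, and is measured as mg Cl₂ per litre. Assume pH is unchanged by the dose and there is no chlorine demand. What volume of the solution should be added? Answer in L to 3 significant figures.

(a) 254 kg; (b) 16.9 L

(a) Volume: 1340 m³ = 1,340,000 L.
(a) Alkalinity to neutralize: (230 − 151) = 79 mg/L as CaCO₃ × 1,340,000 L = 105,900 g as CaCO₃.
(a) Equivalents of H⁺ required: 105,900 ÷ 50 g/eq = 2117 eq = 2117 mol NaHSO₄.
(a) Mass of NaHSO₄: 2117 × 120.1 = 254,300 g.

(b) Volume: 240,000 US gal × 3.785 L/gal = 908,400 L.
(b) [OCl⁻]/[HOCl] = 10^(pH − pKa) = 10^(7.42 − 7.49) = 0.8511; fraction as HOCl = 1/(1 + 0.8511) = 0.5402.
(b) Free chlorine required for 1.6 ppm HOCl: 1.6 / 0.5402 = 2.962 ppm.
(b) FC to add: 2.962 − 0.1 = 2.862 mg/L as Cl₂.
(b) Cl₂ equivalent: 2.862 mg/L × 908,400 L = 2600 g.
(b) Product at 13.6% available Cl: 2600 / 0.136 = 19,120 g.
(b) Volume: 19,120 g ÷ 1.13 g/mL = 16,920 mL.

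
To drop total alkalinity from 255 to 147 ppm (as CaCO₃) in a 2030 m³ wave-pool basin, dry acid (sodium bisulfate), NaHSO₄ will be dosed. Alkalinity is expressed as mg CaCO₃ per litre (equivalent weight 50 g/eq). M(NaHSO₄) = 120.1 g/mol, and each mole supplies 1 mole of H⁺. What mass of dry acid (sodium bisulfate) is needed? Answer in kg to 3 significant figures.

527 kg

Volume: 2030 m³ = 2,030,000 L.
Alkalinity to neutralize: (255 − 147) = 108 mg/L as CaCO₃ × 2,030,000 L = 219,200 g as CaCO₃.
Equivalents of H⁺ required: 219,200 ÷ 50 g/eq = 4385 eq = 4385 mol NaHSO₄.
Mass of NaHSO₄: 4385 × 120.1 = 526,600 g.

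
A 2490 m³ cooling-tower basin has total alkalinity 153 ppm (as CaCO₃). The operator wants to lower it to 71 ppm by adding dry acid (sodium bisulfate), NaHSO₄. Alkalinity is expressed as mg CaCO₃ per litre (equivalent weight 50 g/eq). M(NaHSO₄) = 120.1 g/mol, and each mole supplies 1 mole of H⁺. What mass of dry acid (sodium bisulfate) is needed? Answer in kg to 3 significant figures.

Volume: 2490 m³ = 2,490,000 L.
Alkalinity to neutralize: (153 − 71) = 82 mg/L as CaCO₃ × 2,490,000 L = 204,200 g as CaCO₃.
Equivalents of H⁺ required: 204,200 ÷ 50 g/eq = 4084 eq = 4084 mol NaHSO₄.
Mass of NaHSO₄: 4084 × 120.1 = 490,400 g.

490 kg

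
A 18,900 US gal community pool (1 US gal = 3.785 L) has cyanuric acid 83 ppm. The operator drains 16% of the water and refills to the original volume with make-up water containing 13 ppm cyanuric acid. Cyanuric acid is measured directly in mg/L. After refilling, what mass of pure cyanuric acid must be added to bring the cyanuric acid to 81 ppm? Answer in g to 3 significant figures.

658 g

Volume: 18,900 US gal × 3.785 L/gal = 71,536 L.
After draining 16% and refilling: 83 × 0.84 + 13 × 0.16 = 71.8 ppm.
Deficit to target: 81 − 71.8 = 9.2 mg/L.
Mass: 9.2 mg/L × 71,536 L = 658.1 g cyanuric acid.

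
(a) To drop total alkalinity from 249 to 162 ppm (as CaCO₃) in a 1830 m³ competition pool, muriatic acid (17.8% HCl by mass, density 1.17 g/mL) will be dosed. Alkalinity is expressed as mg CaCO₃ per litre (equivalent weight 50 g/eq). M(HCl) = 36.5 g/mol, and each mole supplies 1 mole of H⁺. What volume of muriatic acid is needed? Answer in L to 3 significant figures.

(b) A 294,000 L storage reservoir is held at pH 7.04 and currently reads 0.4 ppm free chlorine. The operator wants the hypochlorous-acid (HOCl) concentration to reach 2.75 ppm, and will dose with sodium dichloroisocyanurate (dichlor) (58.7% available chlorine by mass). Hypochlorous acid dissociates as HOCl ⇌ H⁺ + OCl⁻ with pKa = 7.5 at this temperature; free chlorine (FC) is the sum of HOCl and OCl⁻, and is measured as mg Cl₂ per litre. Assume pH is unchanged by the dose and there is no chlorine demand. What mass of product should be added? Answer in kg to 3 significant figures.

(a) 558 L; (b) 1.65 kg

(a) Volume: 1830 m³ = 1,830,000 L.
(a) Alkalinity to neutralize: (249 − 162) = 87 mg/L as CaCO₃ × 1,830,000 L = 159,200 g as CaCO₃.
(a) Equivalents of H⁺ required: 159,200 ÷ 50 g/eq = 3184 eq = 3184 mol HCl.
(a) Mass of HCl: 3184 × 36.5 = 116,200 g.
(a) Mass of 17.8% solution: 116,200 / 0.178 = 652,900 g.
(a) Volume: 652,900 g ÷ 1.17 g/mL = 558,100 mL.

(b) [OCl⁻]/[HOCl] = 10^(pH − pKa) = 10^(7.04 − 7.5) = 0.3467; fraction as HOCl = 1/(1 + 0.3467) = 0.7425.
(b) Free chlorine required for 2.75 ppm HOCl: 2.75 / 0.7425 = 3.704 ppm.
(b) FC to add: 3.704 − 0.4 = 3.304 mg/L as Cl₂.
(b) Cl₂ equivalent: 3.304 mg/L × 294,000 L = 971.2 g.
(b) Product at 58.7% available Cl: 971.2 / 0.587 = 1655 g.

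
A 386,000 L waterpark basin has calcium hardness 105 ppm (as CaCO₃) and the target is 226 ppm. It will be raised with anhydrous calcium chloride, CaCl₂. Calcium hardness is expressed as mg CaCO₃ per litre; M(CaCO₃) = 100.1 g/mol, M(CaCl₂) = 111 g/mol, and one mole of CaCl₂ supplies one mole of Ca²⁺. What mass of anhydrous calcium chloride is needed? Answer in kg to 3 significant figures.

51.8 kg

Hardness to add: (226 − 105) = 121 mg/L as CaCO₃ × 386,000 L = 46,710 g as CaCO₃.
Moles of Ca²⁺ (1 mol Ca²⁺ ≡ 1 mol CaCO₃): 46,710 / 100.1 g/mol = 466.6 mol.
Mass of CaCl₂: 466.6 × 111 = 51,790 g.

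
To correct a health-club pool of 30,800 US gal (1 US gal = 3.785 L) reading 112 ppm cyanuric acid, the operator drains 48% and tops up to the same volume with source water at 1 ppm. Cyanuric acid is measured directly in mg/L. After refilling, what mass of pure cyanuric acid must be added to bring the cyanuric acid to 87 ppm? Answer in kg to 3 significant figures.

Volume: 30,800 US gal × 3.785 L/gal = 116,578 L.
After draining 48% and refilling: 112 × 0.52 + 1 × 0.48 = 58.72 ppm.
Deficit to target: 87 − 58.72 = 28.28 mg/L.
Mass: 28.28 mg/L × 116,578 L = 3297 g cyanuric acid.

3.30 kg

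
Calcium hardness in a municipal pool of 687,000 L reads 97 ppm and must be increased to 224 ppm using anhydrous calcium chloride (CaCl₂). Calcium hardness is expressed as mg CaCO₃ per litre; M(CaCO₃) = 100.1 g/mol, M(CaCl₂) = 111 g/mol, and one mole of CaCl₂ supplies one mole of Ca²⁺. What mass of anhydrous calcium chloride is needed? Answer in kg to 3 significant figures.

96.7 kg

Hardness to add: (224 − 97) = 127 mg/L as CaCO₃ × 687,000 L = 87,250 g as CaCO₃.
Moles of Ca²⁺ (1 mol Ca²⁺ ≡ 1 mol CaCO₃): 87,250 / 100.1 g/mol = 871.6 mol.
Mass of CaCl₂: 871.6 × 111 = 96,750 g.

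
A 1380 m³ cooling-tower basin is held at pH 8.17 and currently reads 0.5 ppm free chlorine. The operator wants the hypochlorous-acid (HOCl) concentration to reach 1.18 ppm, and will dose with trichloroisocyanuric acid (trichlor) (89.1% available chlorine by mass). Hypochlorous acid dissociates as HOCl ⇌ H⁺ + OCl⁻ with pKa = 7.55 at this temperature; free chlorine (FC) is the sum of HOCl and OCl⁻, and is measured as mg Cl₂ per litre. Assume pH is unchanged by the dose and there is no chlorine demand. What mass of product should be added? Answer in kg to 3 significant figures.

8.67 kg

Volume: 1380 m³ = 1,380,000 L.
[OCl⁻]/[HOCl] = 10^(pH − pKa) = 10^(8.17 − 7.55) = 4.169; fraction as HOCl = 1/(1 + 4.169) = 0.1935.
Free chlorine required for 1.18 ppm HOCl: 1.18 / 0.1935 = 6.099 ppm.
FC to add: 6.099 − 0.5 = 5.599 mg/L as Cl₂.
Cl₂ equivalent: 5.599 mg/L × 1,380,000 L = 7727 g.
Product at 89.1% available Cl: 7727 / 0.891 = 8672 g.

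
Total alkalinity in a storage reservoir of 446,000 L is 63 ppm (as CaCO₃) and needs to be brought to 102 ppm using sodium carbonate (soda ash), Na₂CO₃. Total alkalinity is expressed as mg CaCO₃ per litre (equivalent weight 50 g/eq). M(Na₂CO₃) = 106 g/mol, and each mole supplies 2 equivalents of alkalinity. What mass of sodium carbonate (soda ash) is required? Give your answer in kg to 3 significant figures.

Alkalinity to add: (102 − 63) = 39 mg/L as CaCO₃ × 446,000 L = 17,390 g as CaCO₃.
Equivalents: 17,390 g ÷ 50 g/eq = 347.9 eq.
Each mole of Na₂CO₃ supplies 2 eq, so 347.9 / 2 = 173.9 mol.
Mass: 173.9 mol × 106 g/mol = 18,440 g.

18.4 kg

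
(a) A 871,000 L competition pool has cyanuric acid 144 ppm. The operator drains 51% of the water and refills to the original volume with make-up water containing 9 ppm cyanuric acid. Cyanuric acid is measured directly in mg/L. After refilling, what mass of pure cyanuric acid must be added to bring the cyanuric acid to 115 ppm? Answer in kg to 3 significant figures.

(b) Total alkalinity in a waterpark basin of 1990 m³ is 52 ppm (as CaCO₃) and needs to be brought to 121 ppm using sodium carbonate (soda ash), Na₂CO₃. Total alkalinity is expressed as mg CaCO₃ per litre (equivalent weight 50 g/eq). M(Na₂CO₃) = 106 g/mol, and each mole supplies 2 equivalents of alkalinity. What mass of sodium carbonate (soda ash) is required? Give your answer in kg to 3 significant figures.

(a) 34.7 kg; (b) 146 kg

(a) After draining 51% and refilling: 144 × 0.49 + 9 × 0.51 = 75.15 ppm.
(a) Deficit to target: 115 − 75.15 = 39.85 mg/L.
(a) Mass: 39.85 mg/L × 871,000 L = 34,710 g cyanuric acid.

(b) Volume: 1990 m³ = 1,990,000 L.
(b) Alkalinity to add: (121 − 52) = 69 mg/L as CaCO₃ × 1,990,000 L = 137,300 g as CaCO₃.
(b) Equivalents: 137,300 g ÷ 50 g/eq = 2746 eq.
(b) Each mole of Na₂CO₃ supplies 2 eq, so 2746 / 2 = 1373 mol.
(b) Mass: 1373 mol × 106 g/mol = 145,500 g.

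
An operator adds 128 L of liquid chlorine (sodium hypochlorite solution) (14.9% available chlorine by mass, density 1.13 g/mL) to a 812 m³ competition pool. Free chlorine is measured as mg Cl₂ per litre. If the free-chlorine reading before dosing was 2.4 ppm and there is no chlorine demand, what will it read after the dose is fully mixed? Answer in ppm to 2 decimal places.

28.94 ppm

Volume: 812 m³ = 812,000 L.
Mass of solution: 128 L × 1000 mL/L × 1.13 g/mL = 144,600 g.
Available chlorine delivered: 144,600 g × 0.149 = 21,550 g as Cl₂.
Concentration rise: 21,550 g / 812,000 L = 26.54 mg/L = 26.54 ppm.
Final FC: 2.4 + 26.54 = 28.94 ppm.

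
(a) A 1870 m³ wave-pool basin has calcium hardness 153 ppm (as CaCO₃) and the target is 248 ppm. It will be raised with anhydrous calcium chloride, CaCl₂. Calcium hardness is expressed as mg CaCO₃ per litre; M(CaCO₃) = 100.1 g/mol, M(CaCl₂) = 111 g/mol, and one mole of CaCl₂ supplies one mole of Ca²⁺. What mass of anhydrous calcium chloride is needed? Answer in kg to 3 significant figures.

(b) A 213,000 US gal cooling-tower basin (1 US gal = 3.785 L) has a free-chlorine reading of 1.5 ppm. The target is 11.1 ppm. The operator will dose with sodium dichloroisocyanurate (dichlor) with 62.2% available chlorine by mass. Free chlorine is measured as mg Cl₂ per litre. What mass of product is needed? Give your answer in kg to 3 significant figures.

(a) Volume: 1870 m³ = 1,870,000 L.
(a) Hardness to add: (248 − 153) = 95 mg/L as CaCO₃ × 1,870,000 L = 177,600 g as CaCO₃.
(a) Moles of Ca²⁺ (1 mol Ca²⁺ ≡ 1 mol CaCO₃): 177,600 / 100.1 g/mol = 1775 mol.
(a) Mass of CaCl₂: 1775 × 111 = 197,000 g.

(b) Volume: 213,000 US gal × 3.785 L/gal = 806,205 L.
(b) Chlorine deficit: 11.1 − 1.5 = 9.6 ppm = 9.6 mg/L as Cl₂.
(b) Cl₂ equivalent needed: 9.6 mg/L × 806,205 L = 7,740,000 mg = 7740 g.
(b) Product at 62.2% available chlorine: 7740 / 0.622 = 12,440 g.

(a) 197 kg; (b) 12.4 kg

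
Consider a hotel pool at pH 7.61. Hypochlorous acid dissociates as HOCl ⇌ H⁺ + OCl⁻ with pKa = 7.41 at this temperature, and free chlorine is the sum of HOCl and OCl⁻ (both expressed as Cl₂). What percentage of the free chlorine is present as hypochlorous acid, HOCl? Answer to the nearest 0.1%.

[OCl⁻]/[HOCl] = 10^(pH − pKa) = 10^(7.61 − 7.41) = 10^0.20 = 1.585.
Fraction as HOCl = 1 / (1 + 1.585) = 0.3869.

38.7%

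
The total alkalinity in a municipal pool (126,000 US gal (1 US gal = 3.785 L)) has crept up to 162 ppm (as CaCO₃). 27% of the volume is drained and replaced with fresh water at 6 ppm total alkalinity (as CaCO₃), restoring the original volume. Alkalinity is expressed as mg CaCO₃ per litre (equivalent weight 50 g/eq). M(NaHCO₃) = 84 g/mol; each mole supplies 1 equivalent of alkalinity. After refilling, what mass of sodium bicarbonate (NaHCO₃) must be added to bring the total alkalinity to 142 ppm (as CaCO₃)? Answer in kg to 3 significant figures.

Volume: 126,000 US gal × 3.785 L/gal = 476,910 L.
After draining 27% and refilling: 162 × 0.73 + 6 × 0.27 = 119.88 ppm.
Deficit to target: 142 − 119.88 = 22.12 mg/L.
As CaCO₃: 22.12 mg/L × 476,910 L = 10,550 g; ÷ 50 g/eq ÷ 1 = 211 mol NaHCO₃.
Mass: 211 × 84 = 17,720 g.

17.7 kg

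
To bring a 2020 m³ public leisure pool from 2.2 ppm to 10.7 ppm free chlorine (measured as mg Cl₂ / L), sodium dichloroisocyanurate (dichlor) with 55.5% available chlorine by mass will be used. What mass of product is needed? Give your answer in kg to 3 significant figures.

30.9 kg

Volume: 2020 m³ = 2,020,000 L.
Chlorine deficit: 10.7 − 2.2 = 8.5 ppm = 8.5 mg/L as Cl₂.
Cl₂ equivalent needed: 8.5 mg/L × 2,020,000 L = 17,170,000 mg = 17,170 g.
Product at 55.5% available chlorine: 17,170 / 0.555 = 30,940 g.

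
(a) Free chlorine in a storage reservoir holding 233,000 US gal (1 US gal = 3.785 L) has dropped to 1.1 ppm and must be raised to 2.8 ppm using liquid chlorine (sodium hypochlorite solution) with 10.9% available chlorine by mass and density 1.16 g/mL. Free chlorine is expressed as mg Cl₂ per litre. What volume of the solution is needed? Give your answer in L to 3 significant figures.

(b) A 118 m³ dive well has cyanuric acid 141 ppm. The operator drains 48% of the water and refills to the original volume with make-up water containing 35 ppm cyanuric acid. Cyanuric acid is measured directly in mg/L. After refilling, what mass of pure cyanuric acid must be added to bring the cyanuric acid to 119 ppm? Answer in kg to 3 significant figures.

(a) Volume: 233,000 US gal × 3.785 L/gal = 881,905 L.
(a) Chlorine deficit: 2.8 − 1.1 = 1.7 ppm = 1.7 mg/L as Cl₂.
(a) Cl₂ equivalent needed: 1.7 mg/L × 881,905 L = 1,499,000 mg = 1499 g.
(a) Product at 10.9% available chlorine: 1499 / 0.109 = 13,750 g.
(a) Volume at density 1.16 g/mL: 13,750 g ÷ 1.16 g/mL = 11,860 mL.

(b) Volume: 118 m³ = 118,000 L.
(b) After draining 48% and refilling: 141 × 0.52 + 35 × 0.48 = 90.12 ppm.
(b) Deficit to target: 119 − 90.12 = 28.88 mg/L.
(b) Mass: 28.88 mg/L × 118,000 L = 3408 g cyanuric acid.

(a) 11.9 L; (b) 3.41 kg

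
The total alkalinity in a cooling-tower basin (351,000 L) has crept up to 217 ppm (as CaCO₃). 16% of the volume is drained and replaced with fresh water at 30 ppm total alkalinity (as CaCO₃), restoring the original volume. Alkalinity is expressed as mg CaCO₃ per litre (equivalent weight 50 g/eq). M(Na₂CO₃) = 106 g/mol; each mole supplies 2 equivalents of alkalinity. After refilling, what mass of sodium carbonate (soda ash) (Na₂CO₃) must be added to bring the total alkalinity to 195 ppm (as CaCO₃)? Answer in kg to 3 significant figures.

2.95 kg

After draining 16% and refilling: 217 × 0.84 + 30 × 0.16 = 187.08 ppm.
Deficit to target: 195 − 187.08 = 7.92 mg/L.
As CaCO₃: 7.92 mg/L × 351,000 L = 2780 g; ÷ 50 g/eq ÷ 2 = 27.8 mol Na₂CO₃.
Mass: 27.8 × 106 = 2947 g.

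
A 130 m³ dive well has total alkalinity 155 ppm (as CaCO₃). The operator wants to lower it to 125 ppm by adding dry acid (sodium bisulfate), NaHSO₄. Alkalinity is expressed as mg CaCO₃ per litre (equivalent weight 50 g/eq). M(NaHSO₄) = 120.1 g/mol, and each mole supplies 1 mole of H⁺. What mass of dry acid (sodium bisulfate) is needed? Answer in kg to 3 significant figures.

Volume: 130 m³ = 130,000 L.
Alkalinity to neutralize: (155 − 125) = 30 mg/L as CaCO₃ × 130,000 L = 3900 g as CaCO₃.
Equivalents of H⁺ required: 3900 ÷ 50 g/eq = 78 eq = 78 mol NaHSO₄.
Mass of NaHSO₄: 78 × 120.1 = 9368 g.

9.37 kg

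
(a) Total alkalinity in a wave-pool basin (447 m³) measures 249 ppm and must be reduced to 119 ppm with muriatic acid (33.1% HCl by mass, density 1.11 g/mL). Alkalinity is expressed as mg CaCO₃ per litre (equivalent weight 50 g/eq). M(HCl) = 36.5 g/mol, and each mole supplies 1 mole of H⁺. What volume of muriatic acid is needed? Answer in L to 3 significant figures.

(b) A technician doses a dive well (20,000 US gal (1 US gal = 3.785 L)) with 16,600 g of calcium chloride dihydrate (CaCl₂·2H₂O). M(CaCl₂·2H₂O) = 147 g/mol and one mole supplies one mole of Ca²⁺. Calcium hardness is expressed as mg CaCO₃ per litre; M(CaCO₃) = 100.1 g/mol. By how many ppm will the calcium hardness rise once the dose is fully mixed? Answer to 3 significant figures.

(a) 115 L; (b) 149 ppm

(a) Volume: 447 m³ = 447,000 L.
(a) Alkalinity to neutralize: (249 − 119) = 130 mg/L as CaCO₃ × 447,000 L = 58,110 g as CaCO₃.
(a) Equivalents of H⁺ required: 58,110 ÷ 50 g/eq = 1162 eq = 1162 mol HCl.
(a) Mass of HCl: 1162 × 36.5 = 42,420 g.
(a) Mass of 33.1% solution: 42,420 / 0.331 = 128,200 g.
(a) Volume: 128,200 g ÷ 1.11 g/mL = 115,500 mL.

(b) Volume: 20,000 US gal × 3.785 L/gal = 75,700 L.
(b) Moles of Ca²⁺: 16,600 g ÷ 147 g/mol = 112.9 mol.
(b) As CaCO₃: 112.9 mol × 100.1 g/mol = 11,300 g.
(b) Rise: 11,300 g / 75,700 L × 1000 = 149.3 mg/L.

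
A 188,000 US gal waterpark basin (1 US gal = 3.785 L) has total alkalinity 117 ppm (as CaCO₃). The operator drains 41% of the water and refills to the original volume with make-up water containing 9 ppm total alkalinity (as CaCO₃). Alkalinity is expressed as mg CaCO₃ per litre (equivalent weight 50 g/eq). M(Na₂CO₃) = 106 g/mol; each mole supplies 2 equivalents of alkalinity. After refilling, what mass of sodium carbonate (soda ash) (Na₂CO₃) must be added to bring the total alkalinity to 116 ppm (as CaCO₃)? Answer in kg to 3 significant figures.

Volume: 188,000 US gal × 3.785 L/gal = 711,580 L.
After draining 41% and refilling: 117 × 0.59 + 9 × 0.41 = 72.72 ppm.
Deficit to target: 116 − 72.72 = 43.28 mg/L.
As CaCO₃: 43.28 mg/L × 711,580 L = 30,800 g; ÷ 50 g/eq ÷ 2 = 308 mol Na₂CO₃.
Mass: 308 × 106 = 32,650 g.

32.6 kg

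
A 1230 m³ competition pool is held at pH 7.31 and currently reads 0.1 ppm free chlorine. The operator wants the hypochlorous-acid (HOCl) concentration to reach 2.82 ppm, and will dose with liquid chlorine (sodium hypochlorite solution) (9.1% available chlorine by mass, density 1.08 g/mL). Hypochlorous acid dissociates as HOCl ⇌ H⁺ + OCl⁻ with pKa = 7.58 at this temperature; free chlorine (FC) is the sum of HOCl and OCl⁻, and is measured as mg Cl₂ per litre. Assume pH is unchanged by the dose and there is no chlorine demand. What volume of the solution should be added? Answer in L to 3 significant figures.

Volume: 1230 m³ = 1,230,000 L.
[OCl⁻]/[HOCl] = 10^(pH − pKa) = 10^(7.31 − 7.58) = 0.537; fraction as HOCl = 1/(1 + 0.537) = 0.6506.
Free chlorine required for 2.82 ppm HOCl: 2.82 / 0.6506 = 4.334 ppm.
FC to add: 4.334 − 0.1 = 4.234 mg/L as Cl₂.
Cl₂ equivalent: 4.234 mg/L × 1,230,000 L = 5208 g.
Product at 9.1% available Cl: 5208 / 0.091 = 57,230 g.
Volume: 57,230 g ÷ 1.08 g/mL = 52,990 mL.

53.0 L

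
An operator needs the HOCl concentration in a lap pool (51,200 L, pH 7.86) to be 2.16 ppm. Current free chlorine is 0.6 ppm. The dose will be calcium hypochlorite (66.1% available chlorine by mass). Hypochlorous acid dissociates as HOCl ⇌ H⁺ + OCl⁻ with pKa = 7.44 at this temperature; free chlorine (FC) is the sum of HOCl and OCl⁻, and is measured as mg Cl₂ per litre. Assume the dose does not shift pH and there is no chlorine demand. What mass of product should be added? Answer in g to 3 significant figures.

561 g

[OCl⁻]/[HOCl] = 10^(pH − pKa) = 10^(7.86 − 7.44) = 2.63; fraction as HOCl = 1/(1 + 2.63) = 0.2755.
Free chlorine required for 2.16 ppm HOCl: 2.16 / 0.2755 = 7.841 ppm.
FC to add: 7.841 − 0.6 = 7.241 mg/L as Cl₂.
Cl₂ equivalent: 7.241 mg/L × 51,200 L = 370.8 g.
Product at 66.1% available Cl: 370.8 / 0.661 = 560.9 g.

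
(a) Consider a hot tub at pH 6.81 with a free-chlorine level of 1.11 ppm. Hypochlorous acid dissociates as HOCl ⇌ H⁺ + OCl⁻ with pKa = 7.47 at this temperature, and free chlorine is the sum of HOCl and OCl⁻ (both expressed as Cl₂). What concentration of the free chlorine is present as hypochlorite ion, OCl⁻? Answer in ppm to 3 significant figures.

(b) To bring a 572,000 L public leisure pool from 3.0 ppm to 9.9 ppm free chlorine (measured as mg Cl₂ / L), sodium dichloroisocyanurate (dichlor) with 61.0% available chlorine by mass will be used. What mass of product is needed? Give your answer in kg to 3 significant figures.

(a) 0.199 ppm; (b) 6.47 kg

(a) [OCl⁻]/[HOCl] = 10^(pH − pKa) = 10^(6.81 − 7.47) = 10^-0.66 = 0.2188.
(a) Fraction as HOCl = 1 / (1 + 0.2188) = 0.8205.
(a) OCl⁻ = (1 − 0.8205) × 1.11 ppm = 0.1993 ppm.

(b) Chlorine deficit: 9.9 − 3.0 = 6.9 ppm = 6.9 mg/L as Cl₂.
(b) Cl₂ equivalent needed: 6.9 mg/L × 572,000 L = 3,947,000 mg = 3947 g.
(b) Product at 61.0% available chlorine: 3947 / 0.61 = 6470 g.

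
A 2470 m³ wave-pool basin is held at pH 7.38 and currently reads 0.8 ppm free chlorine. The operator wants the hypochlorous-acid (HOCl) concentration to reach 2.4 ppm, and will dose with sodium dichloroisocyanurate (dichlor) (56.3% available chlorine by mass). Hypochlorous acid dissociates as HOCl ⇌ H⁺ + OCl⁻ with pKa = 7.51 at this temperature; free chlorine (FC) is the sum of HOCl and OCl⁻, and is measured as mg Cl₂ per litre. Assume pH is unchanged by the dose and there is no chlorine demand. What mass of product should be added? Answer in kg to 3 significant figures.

Volume: 2470 m³ = 2,470,000 L.
[OCl⁻]/[HOCl] = 10^(pH − pKa) = 10^(7.38 − 7.51) = 0.7413; fraction as HOCl = 1/(1 + 0.7413) = 0.5743.
Free chlorine required for 2.4 ppm HOCl: 2.4 / 0.5743 = 4.179 ppm.
FC to add: 4.179 − 0.8 = 3.379 mg/L as Cl₂.
Cl₂ equivalent: 3.379 mg/L × 2,470,000 L = 8346 g.
Product at 56.3% available Cl: 8346 / 0.563 = 14,830 g.

14.8 kg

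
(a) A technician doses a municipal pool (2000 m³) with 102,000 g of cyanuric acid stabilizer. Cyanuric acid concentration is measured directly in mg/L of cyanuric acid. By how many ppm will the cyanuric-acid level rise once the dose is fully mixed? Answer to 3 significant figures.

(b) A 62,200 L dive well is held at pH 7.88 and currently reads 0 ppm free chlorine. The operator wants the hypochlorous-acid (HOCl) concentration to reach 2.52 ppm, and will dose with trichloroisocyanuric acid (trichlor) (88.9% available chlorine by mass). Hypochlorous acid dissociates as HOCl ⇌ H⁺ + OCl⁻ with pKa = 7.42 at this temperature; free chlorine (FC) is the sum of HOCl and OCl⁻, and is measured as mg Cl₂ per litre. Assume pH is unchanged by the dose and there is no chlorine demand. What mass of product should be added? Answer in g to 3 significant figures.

(a) 51.0 ppm; (b) 685 g

(a) Volume: 2000 m³ = 2,000,000 L.
(a) Rise: 102,000 g / 2,000,000 L × 1000 = 51 mg/L.

(b) [OCl⁻]/[HOCl] = 10^(pH − pKa) = 10^(7.88 − 7.42) = 2.884; fraction as HOCl = 1/(1 + 2.884) = 0.2575.
(b) Free chlorine required for 2.52 ppm HOCl: 2.52 / 0.2575 = 9.788 ppm.
(b) FC to add: 9.788 − 0 = 9.788 mg/L as Cl₂.
(b) Cl₂ equivalent: 9.788 mg/L × 62,200 L = 608.8 g.
(b) Product at 88.9% available Cl: 608.8 / 0.889 = 684.8 g.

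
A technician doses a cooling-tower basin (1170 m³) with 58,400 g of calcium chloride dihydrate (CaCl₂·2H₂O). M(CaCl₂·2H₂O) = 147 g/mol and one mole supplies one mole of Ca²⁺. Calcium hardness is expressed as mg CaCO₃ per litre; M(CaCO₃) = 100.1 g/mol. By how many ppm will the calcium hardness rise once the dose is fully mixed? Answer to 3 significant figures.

34.0 ppm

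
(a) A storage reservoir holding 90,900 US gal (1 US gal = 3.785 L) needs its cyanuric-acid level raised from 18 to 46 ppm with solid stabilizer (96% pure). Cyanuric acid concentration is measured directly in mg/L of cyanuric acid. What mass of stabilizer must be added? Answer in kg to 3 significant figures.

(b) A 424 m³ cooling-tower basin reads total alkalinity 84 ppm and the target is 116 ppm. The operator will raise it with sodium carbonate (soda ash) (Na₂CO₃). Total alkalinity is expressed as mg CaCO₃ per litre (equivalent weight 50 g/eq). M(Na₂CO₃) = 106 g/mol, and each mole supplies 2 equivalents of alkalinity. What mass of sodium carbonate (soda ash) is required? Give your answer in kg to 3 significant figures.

(a) Volume: 90,900 US gal × 3.785 L/gal = 344,056 L.
(a) CYA to add: (46 − 18) = 28 mg/L × 344,056 L = 9634 g cyanuric acid.
(a) At 96% purity: 9634 / 0.96 = 10,030 g product.

(b) Volume: 424 m³ = 424,000 L.
(b) Alkalinity to add: (116 − 84) = 32 mg/L as CaCO₃ × 424,000 L = 13,570 g as CaCO₃.
(b) Equivalents: 13,570 g ÷ 50 g/eq = 271.4 eq.
(b) Each mole of Na₂CO₃ supplies 2 eq, so 271.4 / 2 = 135.7 mol.
(b) Mass: 135.7 mol × 106 g/mol = 14,380 g.

(a) 10.0 kg; (b) 14.4 kg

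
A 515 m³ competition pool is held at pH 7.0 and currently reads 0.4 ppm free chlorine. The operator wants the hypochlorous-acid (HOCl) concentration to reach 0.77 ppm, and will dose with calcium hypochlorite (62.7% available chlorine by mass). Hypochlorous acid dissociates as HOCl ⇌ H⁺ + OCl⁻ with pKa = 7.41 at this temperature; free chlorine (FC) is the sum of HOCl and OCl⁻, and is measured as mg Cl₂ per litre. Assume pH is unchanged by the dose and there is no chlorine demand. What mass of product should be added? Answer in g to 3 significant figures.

Volume: 515 m³ = 515,000 L.
[OCl⁻]/[HOCl] = 10^(pH − pKa) = 10^(7.0 − 7.41) = 0.389; fraction as HOCl = 1/(1 + 0.389) = 0.7199.
Free chlorine required for 0.77 ppm HOCl: 0.77 / 0.7199 = 1.07 ppm.
FC to add: 1.07 − 0.4 = 0.6696 mg/L as Cl₂.
Cl₂ equivalent: 0.6696 mg/L × 515,000 L = 344.8 g.
Product at 62.7% available Cl: 344.8 / 0.627 = 550 g.

550 g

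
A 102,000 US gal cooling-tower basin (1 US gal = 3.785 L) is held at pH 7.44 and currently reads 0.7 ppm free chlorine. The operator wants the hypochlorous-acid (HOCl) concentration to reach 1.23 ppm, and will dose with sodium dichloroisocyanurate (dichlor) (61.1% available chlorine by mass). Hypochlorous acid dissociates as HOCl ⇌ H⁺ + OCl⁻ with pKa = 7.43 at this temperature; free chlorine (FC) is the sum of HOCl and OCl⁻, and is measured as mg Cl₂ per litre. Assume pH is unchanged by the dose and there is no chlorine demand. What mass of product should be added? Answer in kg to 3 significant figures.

1.13 kg

Volume: 102,000 US gal × 3.785 L/gal = 386,070 L.
[OCl⁻]/[HOCl] = 10^(pH − pKa) = 10^(7.44 − 7.43) = 1.023; fraction as HOCl = 1/(1 + 1.023) = 0.4942.
Free chlorine required for 1.23 ppm HOCl: 1.23 / 0.4942 = 2.489 ppm.
FC to add: 2.489 − 0.7 = 1.789 mg/L as Cl₂.
Cl₂ equivalent: 1.789 mg/L × 386,070 L = 690.5 g.
Product at 61.1% available Cl: 690.5 / 0.611 = 1130 g.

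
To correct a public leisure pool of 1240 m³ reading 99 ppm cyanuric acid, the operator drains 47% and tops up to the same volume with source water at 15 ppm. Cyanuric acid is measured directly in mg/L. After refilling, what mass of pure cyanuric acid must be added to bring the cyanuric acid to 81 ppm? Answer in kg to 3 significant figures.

Volume: 1240 m³ = 1,240,000 L.
After draining 47% and refilling: 99 × 0.53 + 15 × 0.47 = 59.52 ppm.
Deficit to target: 81 − 59.52 = 21.48 mg/L.
Mass: 21.48 mg/L × 1,240,000 L = 26,640 g cyanuric acid.

26.6 kg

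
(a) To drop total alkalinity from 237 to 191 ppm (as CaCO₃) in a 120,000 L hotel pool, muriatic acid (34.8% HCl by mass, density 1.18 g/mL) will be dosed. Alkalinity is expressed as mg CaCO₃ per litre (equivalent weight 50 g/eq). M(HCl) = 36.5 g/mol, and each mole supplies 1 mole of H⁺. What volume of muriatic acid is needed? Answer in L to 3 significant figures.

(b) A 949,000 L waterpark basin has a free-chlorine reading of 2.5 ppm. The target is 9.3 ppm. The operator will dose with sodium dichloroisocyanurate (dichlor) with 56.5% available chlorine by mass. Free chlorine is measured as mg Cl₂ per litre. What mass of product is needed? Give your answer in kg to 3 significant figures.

(a) 9.81 L; (b) 11.4 kg

(a) Alkalinity to neutralize: (237 − 191) = 46 mg/L as CaCO₃ × 120,000 L = 5520 g as CaCO₃.
(a) Equivalents of H⁺ required: 5520 ÷ 50 g/eq = 110.4 eq = 110.4 mol HCl.
(a) Mass of HCl: 110.4 × 36.5 = 4030 g.
(a) Mass of 34.8% solution: 4030 / 0.348 = 11,580 g.
(a) Volume: 11,580 g ÷ 1.18 g/mL = 9813 mL.

(b) Chlorine deficit: 9.3 − 2.5 = 6.8 ppm = 6.8 mg/L as Cl₂.
(b) Cl₂ equivalent needed: 6.8 mg/L × 949,000 L = 6,453,000 mg = 6453 g.
(b) Product at 56.5% available chlorine: 6453 / 0.565 = 11,420 g.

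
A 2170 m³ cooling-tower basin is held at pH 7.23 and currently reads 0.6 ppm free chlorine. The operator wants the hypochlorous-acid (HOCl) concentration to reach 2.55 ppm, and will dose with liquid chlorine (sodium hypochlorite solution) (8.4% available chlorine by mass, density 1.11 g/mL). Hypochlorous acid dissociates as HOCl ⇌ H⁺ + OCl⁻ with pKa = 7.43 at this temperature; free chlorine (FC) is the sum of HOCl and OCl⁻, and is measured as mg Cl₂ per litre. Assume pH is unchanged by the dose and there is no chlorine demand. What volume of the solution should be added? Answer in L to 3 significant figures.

Volume: 2170 m³ = 2,170,000 L.
[OCl⁻]/[HOCl] = 10^(pH − pKa) = 10^(7.23 − 7.43) = 0.631; fraction as HOCl = 1/(1 + 0.631) = 0.6131.
Free chlorine required for 2.55 ppm HOCl: 2.55 / 0.6131 = 4.159 ppm.
FC to add: 4.159 − 0.6 = 3.559 mg/L as Cl₂.
Cl₂ equivalent: 3.559 mg/L × 2,170,000 L = 7723 g.
Product at 8.4% available Cl: 7723 / 0.084 = 91,940 g.
Volume: 91,940 g ÷ 1.11 g/mL = 82,830 mL.

82.8 L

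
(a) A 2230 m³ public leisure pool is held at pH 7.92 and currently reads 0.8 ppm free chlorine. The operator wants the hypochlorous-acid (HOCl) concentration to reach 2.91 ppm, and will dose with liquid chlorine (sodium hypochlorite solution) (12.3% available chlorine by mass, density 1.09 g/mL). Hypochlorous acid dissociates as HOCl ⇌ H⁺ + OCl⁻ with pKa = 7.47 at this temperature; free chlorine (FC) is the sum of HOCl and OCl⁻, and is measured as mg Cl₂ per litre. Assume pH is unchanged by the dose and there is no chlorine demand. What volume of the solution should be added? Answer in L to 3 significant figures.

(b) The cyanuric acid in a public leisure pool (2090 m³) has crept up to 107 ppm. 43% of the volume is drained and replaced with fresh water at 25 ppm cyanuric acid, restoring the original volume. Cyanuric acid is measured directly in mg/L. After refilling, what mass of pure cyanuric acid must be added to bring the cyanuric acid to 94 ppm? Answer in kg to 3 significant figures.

(a) 172 L; (b) 46.5 kg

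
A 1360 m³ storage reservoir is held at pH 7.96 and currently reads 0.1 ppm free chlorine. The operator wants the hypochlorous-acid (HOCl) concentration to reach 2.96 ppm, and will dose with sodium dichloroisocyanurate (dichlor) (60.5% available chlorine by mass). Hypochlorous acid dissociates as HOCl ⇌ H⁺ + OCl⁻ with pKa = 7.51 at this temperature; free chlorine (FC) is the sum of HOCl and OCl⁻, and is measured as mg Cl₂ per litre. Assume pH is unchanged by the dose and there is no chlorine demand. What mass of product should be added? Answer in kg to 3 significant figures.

Volume: 1360 m³ = 1,360,000 L.
[OCl⁻]/[HOCl] = 10^(pH − pKa) = 10^(7.96 − 7.51) = 2.818; fraction as HOCl = 1/(1 + 2.818) = 0.2619.
Free chlorine required for 2.96 ppm HOCl: 2.96 / 0.2619 = 11.3 ppm.
FC to add: 11.3 − 0.1 = 11.2 mg/L as Cl₂.
Cl₂ equivalent: 11.2 mg/L × 1,360,000 L = 15,240 g.
Product at 60.5% available Cl: 15,240 / 0.605 = 25,180 g.

25.2 kg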